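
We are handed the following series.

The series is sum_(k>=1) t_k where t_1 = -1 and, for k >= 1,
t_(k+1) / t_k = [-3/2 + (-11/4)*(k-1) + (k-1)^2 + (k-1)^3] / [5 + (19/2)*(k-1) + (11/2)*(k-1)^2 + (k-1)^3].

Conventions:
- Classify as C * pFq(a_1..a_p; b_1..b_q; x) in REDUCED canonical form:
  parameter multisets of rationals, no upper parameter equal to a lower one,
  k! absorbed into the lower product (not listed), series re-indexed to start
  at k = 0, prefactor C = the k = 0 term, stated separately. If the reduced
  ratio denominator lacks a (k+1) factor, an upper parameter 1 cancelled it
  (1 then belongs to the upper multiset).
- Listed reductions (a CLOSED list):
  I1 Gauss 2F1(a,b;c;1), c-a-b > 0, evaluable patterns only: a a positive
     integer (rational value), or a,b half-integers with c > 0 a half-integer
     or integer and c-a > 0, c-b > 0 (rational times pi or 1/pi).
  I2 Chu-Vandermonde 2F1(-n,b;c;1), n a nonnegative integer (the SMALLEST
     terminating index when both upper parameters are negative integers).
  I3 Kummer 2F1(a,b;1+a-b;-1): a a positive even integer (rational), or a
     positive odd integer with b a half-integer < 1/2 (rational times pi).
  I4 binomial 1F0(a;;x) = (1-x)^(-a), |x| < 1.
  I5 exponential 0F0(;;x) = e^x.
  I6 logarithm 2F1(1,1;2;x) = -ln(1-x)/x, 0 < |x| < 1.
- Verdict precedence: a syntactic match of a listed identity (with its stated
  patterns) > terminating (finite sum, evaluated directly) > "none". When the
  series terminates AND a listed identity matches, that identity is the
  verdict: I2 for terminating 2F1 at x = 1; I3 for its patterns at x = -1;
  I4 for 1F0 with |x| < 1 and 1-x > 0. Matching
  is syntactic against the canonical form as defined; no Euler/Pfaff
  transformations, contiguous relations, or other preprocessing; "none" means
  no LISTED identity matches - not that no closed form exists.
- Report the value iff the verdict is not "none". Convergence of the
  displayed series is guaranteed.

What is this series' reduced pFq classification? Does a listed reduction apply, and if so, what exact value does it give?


Canonical form: C = -1 times 2F1 with upper {-3/2, 1/2}, lower {5/2}, x = 1. Verdict: the half-integer Gauss pattern (I1) matches (x = 1; upper {-3/2, 1/2} half-integers, c = 5/2 in the evaluable pattern). Value: (-15/64) * pi.

First insight: with t_0 = -1, the expanded ratio factors over Q; prefactor -1, roots give parameters.
Adjacent-term ratio: r(k) = 1 * (k-3/2) (k+1/2) / [(k+5/2) (k+1)] - rational; roots negated = parameters, x = 1, C = -1.


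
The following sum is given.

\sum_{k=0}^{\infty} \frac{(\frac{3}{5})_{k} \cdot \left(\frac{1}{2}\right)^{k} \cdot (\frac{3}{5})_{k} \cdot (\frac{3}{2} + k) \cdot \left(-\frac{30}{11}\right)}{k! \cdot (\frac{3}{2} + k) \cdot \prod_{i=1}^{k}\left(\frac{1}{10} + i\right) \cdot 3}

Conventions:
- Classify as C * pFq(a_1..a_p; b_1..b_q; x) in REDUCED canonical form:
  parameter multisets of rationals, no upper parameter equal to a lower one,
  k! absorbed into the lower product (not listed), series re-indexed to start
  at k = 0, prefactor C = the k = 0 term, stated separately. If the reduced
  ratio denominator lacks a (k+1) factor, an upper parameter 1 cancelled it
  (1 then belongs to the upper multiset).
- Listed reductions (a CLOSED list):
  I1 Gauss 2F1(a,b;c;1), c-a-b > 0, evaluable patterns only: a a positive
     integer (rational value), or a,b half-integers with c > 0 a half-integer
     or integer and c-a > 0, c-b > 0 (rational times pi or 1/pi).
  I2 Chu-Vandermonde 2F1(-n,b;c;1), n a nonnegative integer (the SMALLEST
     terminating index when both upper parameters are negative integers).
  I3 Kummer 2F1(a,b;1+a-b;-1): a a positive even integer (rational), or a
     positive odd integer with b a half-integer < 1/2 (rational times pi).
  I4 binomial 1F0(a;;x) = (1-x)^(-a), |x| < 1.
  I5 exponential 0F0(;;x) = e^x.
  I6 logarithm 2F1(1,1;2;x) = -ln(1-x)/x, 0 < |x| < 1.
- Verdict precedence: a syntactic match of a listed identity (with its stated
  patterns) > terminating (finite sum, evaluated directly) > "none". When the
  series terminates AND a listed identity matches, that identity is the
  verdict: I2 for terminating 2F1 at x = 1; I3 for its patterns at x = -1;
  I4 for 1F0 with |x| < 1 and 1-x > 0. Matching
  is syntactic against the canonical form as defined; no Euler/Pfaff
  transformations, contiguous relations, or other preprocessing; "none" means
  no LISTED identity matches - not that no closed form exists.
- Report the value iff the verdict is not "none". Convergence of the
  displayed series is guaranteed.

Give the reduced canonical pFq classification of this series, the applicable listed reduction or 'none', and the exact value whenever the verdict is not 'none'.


At argument \frac{1}{2}: a 2F1 with upper {\frac{3}{5}, \frac{3}{5}}, lower {\frac{11}{10}}, scaled by C = -\frac{10}{11}. Verdict: none here - no I1-I6 shape fits x = \frac{1}{2} with lower {\frac{11}{10}}.

Key step: t_0 = -\frac{10}{11} here, and the constant factors (C = -10/11) combine into one prefactor.
Ratio: r(k) = \frac{1}{2} * (k+\frac{3}{5}) (k+\frac{3}{5}) / [(k+\frac{11}{10}) (k+1)] - rational; roots negated = parameters, x = \frac{1}{2}, C = -\frac{10}{11}.


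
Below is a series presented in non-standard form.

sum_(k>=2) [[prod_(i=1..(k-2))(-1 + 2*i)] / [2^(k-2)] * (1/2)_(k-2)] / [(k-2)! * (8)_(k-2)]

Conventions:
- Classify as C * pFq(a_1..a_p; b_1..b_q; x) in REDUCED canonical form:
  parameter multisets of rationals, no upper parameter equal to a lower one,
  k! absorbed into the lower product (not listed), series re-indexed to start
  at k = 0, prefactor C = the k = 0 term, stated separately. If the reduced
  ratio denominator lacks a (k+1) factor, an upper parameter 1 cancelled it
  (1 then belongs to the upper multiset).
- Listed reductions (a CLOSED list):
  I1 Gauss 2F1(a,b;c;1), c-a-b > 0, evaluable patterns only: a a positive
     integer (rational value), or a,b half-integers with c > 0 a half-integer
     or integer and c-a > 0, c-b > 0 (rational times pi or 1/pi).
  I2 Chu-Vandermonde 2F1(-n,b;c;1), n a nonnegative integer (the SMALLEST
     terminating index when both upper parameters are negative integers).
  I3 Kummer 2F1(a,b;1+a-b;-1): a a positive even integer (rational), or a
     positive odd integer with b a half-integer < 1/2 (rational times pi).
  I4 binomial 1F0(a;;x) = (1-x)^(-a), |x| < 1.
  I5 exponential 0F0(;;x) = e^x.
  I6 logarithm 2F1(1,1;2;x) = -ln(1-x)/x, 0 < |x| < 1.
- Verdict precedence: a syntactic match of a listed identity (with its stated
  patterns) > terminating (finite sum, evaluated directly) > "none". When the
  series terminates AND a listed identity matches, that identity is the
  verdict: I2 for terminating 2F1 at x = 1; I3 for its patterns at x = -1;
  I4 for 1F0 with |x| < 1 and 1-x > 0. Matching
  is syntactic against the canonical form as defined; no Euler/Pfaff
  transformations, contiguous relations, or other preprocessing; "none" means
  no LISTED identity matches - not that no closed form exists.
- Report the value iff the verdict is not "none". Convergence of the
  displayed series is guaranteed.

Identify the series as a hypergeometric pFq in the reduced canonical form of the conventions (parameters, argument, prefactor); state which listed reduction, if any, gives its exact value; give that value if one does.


Canonical form: C = 1 times 2F1 with upper {1/2, 1/2}, lower {8}, x = 1. Verdict: this is the half-integer Gauss pattern (I1) (x = 1; upper {1/2, 1/2} half-integers, c = 8 in the evaluable pattern). Exact value: (4194304/1288287) / pi.

Structural cue: from the first term 1: the odd product 1*3*...*(2k-1) (C = 1, x = 1) is 2^k (1/2)_k.
Step ratio: r(k) = 1 * (k+1/2) (k+1/2) / [(k+8) (k+1)] - rational in k, leading ratio 1; with t_0 = 1, classification follows.


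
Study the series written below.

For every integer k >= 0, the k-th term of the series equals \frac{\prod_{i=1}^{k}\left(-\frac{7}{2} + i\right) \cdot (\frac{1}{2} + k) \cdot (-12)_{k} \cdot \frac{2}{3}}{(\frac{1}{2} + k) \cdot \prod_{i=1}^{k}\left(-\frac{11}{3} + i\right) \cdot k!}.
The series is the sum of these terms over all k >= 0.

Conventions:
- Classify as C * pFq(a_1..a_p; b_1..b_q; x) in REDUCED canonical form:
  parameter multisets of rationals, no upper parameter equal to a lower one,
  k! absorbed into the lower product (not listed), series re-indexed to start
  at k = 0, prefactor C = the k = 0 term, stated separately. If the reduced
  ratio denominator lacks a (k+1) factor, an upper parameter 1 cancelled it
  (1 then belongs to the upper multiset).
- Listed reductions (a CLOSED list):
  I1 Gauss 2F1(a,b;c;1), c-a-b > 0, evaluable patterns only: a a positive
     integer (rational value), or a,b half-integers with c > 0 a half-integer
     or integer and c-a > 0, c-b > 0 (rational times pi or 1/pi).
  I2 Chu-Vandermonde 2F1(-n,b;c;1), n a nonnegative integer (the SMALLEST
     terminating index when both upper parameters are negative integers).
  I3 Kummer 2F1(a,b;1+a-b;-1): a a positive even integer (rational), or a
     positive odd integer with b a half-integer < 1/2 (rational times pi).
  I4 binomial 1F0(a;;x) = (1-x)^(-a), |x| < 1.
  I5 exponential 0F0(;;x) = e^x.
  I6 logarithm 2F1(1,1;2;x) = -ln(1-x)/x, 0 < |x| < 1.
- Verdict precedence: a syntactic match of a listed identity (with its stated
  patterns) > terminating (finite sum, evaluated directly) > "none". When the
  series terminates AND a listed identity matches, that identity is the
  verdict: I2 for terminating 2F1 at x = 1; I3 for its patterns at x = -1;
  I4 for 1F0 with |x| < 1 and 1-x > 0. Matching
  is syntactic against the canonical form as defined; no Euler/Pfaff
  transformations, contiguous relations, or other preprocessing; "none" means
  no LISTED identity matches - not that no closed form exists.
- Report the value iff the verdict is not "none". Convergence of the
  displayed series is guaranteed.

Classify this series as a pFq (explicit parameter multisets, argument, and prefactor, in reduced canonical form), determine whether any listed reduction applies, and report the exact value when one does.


At argument 1: a 2F1 with upper {-12, -\frac{5}{2}}, lower {-\frac{8}{3}}, scaled by C = \frac{2}{3}. Verdict: this is Chu-Vandermonde (I2) (terminating 2F1 at x = 1 with n = 12, b = -5/2, c = -\frac{8}{3}). Its exact value is \frac{68325741131}{2390753280}.

First insight: t_0 being \frac{2}{3}, the lower running product (C = 2/3) is a rising factorial.
Consecutive-term ratio: r(k) = 1 * (k-12) (k-\frac{5}{2}) / [(k-\frac{8}{3}) (k+1)] - rational in k. x = 1; t_0 = \frac{2}{3}; negate the roots.


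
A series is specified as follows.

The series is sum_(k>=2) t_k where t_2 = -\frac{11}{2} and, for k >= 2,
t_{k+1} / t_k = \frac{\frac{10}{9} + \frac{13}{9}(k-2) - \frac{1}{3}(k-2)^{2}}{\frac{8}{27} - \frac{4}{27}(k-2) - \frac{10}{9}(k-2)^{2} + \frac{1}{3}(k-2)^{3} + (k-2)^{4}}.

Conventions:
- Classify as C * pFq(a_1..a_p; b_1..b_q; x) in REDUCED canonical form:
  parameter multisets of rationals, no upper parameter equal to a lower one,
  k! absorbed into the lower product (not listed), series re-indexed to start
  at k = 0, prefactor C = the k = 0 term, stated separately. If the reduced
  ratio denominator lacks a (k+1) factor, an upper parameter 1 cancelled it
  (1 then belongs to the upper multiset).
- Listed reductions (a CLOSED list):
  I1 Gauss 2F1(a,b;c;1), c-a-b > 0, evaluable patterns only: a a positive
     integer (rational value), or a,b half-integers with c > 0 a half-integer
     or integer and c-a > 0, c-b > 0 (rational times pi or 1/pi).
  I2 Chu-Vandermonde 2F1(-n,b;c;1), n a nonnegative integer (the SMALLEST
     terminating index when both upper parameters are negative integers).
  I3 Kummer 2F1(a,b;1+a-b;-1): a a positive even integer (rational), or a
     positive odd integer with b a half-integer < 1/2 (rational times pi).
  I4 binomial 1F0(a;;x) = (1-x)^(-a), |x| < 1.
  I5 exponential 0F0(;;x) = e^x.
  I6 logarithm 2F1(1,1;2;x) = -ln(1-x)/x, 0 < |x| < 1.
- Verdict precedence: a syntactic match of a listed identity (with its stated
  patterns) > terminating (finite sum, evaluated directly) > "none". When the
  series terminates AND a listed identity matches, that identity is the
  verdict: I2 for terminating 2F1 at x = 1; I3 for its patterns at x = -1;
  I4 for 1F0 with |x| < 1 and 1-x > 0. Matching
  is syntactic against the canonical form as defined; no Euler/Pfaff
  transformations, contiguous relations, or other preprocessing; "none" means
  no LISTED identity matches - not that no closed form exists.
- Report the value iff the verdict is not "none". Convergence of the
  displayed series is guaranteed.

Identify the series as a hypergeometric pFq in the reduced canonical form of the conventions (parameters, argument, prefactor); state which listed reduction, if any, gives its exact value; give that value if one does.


This is -\frac{11}{2} * 1F2(-5; -\frac{2}{3}, -\frac{2}{3}; -\frac{1}{3}) in reduced canonical form. Verdict: terminating. With -5 upstairs the series is a 6-term polynomial sum; evaluated term by term. Its exact value is -\frac{109002773}{627200}.

First insight: with t_0 = -\frac{11}{2}, roots of the ratio polynomials (prefactor -11/2) are the negated parameters.
Step ratio: r(k) = -\frac{1}{3} * (k-5) / [(k-\frac{2}{3}) (k-\frac{2}{3}) (k+1)] - rational in k. x = -\frac{1}{3}; t_0 = -\frac{11}{2}; negate the roots.


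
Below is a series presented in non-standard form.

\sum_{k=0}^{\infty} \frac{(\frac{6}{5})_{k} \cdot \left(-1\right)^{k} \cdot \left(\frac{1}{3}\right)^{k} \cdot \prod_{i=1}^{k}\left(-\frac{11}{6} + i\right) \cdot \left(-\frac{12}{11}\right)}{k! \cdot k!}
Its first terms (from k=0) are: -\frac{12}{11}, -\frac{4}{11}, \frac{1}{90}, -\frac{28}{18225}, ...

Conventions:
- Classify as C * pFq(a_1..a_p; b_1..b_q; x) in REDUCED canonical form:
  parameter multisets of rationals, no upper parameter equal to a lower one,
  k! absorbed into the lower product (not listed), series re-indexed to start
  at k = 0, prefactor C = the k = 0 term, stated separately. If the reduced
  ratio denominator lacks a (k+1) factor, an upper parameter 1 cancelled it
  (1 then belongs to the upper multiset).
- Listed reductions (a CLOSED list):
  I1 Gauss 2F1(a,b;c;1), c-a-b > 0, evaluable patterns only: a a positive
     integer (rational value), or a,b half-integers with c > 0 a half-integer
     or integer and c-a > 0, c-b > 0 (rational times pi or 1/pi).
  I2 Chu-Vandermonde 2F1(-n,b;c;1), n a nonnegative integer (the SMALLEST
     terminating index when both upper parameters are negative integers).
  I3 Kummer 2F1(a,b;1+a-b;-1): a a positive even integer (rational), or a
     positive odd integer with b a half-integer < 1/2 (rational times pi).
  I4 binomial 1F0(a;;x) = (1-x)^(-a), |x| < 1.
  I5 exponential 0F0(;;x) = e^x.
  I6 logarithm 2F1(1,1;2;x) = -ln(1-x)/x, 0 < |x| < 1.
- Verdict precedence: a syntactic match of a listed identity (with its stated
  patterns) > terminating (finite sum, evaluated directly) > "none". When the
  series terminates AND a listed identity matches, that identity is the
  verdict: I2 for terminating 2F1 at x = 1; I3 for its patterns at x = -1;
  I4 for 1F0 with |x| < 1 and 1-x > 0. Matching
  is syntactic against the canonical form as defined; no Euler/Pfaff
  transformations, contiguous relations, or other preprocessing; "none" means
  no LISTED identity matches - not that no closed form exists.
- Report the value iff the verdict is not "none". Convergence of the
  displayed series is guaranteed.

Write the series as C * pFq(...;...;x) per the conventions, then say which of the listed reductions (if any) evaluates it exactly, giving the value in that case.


This is -\frac{12}{11} * 2F1(-\frac{5}{6}, \frac{6}{5}; 1; -\frac{1}{3}) in reduced canonical form. Verdict: none - at argument -\frac{1}{3} the multisets {-\frac{5}{6}, \frac{6}{5}} ; {1} match no listed identity.

Key step: from the first term -\frac{12}{11}: the (-1)^k factor (prefactor -12/11) folds into the argument's sign.
Consecutive-term ratio: r(k) = -\frac{1}{3} * (k-\frac{5}{6}) (k+\frac{6}{5}) / [(k+1) (k+1)] - poly over poly, x = -\frac{1}{3} from leading terms; C = -\frac{12}{11} at k = 0.


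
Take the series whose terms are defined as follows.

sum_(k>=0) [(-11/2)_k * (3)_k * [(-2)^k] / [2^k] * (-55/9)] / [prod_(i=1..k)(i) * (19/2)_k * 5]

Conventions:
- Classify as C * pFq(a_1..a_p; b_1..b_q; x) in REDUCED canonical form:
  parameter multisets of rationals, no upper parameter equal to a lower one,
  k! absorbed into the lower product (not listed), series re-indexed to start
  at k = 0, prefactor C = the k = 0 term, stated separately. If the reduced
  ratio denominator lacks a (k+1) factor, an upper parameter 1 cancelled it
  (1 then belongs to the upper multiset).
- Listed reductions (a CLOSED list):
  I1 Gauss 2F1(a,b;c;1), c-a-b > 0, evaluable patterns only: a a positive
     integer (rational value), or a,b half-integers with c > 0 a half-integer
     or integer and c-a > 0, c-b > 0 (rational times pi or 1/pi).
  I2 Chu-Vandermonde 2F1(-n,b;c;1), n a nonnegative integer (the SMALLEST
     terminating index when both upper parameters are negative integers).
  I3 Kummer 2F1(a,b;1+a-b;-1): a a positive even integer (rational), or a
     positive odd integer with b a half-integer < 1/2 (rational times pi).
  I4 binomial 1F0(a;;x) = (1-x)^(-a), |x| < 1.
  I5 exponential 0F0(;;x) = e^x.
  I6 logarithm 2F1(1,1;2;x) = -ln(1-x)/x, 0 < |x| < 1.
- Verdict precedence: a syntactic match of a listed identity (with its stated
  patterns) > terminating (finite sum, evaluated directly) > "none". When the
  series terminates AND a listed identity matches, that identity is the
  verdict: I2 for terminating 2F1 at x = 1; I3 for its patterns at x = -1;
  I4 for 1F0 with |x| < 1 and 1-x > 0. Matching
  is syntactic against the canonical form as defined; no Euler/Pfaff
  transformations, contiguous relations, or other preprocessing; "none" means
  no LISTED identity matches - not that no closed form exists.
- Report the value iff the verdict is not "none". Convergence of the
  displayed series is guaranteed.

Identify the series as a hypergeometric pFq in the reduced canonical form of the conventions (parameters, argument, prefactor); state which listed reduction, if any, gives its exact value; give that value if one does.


At argument -1: a 2F1 with upper {-11/2, 3}, lower {19/2}, scaled by C = -11/9. Verdict (x = -1): the Kummer evaluation I3 applies (x = -1; c = 19/2 equals 1+a-b for upper {-11/2, 3}: listed pattern). Exact value: (-133705/65536) * pi.

Key step: x = (-1) and the product of the first k integers (C = -11/9) is k!.
Adjacent-term ratio: r(k) = (-1) * (k-11/2) (k+3) / [(k+19/2) (k+1)] ; factor over Q: parameters, x = (-1), and C = -11/9.


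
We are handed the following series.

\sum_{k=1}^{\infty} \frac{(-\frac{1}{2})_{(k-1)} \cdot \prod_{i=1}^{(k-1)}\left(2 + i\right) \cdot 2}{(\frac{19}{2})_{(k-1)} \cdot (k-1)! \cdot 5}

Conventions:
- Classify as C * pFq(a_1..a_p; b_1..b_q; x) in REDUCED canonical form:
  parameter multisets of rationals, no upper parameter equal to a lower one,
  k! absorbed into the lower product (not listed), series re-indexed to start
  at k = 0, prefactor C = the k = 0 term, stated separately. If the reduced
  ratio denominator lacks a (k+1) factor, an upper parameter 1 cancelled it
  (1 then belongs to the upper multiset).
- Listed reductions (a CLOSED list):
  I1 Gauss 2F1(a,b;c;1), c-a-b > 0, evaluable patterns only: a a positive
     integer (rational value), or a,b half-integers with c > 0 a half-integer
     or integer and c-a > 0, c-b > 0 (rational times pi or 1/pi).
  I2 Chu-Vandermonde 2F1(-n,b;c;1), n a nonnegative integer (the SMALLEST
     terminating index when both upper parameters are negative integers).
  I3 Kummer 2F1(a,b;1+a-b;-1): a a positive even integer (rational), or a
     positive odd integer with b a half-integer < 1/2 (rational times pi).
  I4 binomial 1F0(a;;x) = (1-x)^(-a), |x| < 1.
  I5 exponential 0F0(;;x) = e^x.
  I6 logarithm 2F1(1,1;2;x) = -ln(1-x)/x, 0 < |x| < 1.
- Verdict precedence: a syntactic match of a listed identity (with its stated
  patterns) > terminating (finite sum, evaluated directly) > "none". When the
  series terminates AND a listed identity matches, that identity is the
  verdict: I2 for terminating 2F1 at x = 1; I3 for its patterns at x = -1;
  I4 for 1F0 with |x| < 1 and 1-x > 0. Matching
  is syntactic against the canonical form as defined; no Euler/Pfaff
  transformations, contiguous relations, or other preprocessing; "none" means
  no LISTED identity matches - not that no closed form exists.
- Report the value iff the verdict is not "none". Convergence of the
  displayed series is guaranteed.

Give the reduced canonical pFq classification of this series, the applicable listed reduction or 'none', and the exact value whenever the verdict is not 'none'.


With C = \frac{2}{5}: the canonical form is 2F1(-\frac{1}{2}, 3; \frac{19}{2}; 1). Verdict: Gauss's theorem (I1) applies (x = 1: the Gamma ratio telescopes since c-a-b = 7 > 0 and a = 3 in Z>0). Exact value: \frac{221}{672}.

Key step: from the first term \frac{2}{5}: the constant factors (C = 2/5) combine into one prefactor.
Step ratio: r(k) = 1 * (k-\frac{1}{2}) (k+3) / [(k+\frac{19}{2}) (k+1)] - poly over poly, x = 1 from leading terms; C = \frac{2}{5} at k = 0.


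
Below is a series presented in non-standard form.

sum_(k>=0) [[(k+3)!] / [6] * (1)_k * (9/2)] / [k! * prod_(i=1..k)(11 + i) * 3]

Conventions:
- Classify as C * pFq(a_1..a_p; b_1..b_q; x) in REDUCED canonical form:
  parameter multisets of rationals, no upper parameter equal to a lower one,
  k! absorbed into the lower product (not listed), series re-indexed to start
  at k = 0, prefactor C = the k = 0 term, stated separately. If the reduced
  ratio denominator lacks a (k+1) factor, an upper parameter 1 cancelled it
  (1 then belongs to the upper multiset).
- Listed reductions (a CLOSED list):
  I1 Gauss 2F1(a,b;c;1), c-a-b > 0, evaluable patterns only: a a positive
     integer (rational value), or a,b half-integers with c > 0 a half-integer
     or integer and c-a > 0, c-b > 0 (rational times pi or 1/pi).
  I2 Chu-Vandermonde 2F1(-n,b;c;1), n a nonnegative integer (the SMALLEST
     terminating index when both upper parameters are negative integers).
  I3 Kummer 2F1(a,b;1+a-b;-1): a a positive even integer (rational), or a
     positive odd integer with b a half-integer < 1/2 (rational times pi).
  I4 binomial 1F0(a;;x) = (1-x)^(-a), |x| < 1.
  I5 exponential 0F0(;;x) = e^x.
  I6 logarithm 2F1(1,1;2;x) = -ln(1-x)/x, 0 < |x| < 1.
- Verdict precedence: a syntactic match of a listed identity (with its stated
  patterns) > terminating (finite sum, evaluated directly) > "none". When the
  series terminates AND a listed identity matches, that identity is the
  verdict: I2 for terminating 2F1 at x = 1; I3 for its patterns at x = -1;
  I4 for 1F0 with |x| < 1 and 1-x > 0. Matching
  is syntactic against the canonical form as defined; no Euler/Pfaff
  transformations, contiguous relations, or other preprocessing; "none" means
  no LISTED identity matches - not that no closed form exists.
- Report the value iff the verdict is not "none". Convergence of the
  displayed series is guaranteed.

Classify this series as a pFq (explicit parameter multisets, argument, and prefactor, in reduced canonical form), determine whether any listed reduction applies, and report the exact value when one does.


x = 1 here; the reduced form reads 2F1, upper {1, 4}, lower {12}, C = 3/2. Verdict: Gauss (I1, integer-parameter pattern) fires (x = 1: the Gamma ratio telescopes since c-a-b = 7 > 0 and a = 1 in Z>0). Value: 33/14.

Structural cue: from the first term 3/2: the lower running product (C = 3/2, x = 1) is a rising factorial.
Consecutive-term ratio: r(k) = 1 * (k+1) (k+4) / [(k+12) (k+1)] - poly over poly, x = 1 from leading terms; C = 3/2 at k = 0.


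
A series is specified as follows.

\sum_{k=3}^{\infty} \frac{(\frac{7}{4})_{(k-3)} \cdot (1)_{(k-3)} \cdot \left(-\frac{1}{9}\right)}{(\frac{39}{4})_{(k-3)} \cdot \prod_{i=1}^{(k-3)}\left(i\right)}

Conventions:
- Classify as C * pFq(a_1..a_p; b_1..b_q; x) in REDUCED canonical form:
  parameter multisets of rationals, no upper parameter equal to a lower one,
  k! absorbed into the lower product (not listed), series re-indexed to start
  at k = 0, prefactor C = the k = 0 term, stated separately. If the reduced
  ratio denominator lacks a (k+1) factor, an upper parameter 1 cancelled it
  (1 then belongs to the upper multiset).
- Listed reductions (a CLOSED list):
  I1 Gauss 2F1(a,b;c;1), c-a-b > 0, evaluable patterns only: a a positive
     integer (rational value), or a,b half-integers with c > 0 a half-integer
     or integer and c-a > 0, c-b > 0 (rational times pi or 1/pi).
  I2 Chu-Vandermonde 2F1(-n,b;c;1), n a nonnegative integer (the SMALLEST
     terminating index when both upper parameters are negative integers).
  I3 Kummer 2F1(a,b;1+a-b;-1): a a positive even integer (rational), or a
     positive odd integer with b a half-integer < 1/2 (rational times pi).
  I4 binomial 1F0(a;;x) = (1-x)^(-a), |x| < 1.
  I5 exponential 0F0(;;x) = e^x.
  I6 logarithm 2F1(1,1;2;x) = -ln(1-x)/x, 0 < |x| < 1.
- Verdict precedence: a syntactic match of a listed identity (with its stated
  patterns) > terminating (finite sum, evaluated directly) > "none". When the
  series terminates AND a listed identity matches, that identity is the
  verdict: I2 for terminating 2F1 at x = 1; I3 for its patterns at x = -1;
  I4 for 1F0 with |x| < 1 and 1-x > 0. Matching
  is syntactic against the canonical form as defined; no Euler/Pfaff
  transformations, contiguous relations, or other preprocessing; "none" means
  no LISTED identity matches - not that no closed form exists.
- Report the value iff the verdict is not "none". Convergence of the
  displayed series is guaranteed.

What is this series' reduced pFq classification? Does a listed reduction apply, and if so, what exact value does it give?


First insight: from the first term -\frac{1}{9}: the product of the first k integers (C = -1/9) is k!.
Consecutive-term ratio: r(k) = 1 * (k+1) (k+\frac{7}{4}) / [(k+\frac{39}{4}) (k+1)] - poly over poly, x = 1 from leading terms; C = -\frac{1}{9} at k = 0.

This is -\frac{1}{9} * 2F1(1, \frac{7}{4}; \frac{39}{4}; 1) in reduced canonical form. Verdict (x = 1): the Gauss summation I1 applies (x = 1: the Gamma ratio telescopes since c-a-b = 7 > 0 and a = 1 in Z>0). Exact value: -\frac{5}{36}.


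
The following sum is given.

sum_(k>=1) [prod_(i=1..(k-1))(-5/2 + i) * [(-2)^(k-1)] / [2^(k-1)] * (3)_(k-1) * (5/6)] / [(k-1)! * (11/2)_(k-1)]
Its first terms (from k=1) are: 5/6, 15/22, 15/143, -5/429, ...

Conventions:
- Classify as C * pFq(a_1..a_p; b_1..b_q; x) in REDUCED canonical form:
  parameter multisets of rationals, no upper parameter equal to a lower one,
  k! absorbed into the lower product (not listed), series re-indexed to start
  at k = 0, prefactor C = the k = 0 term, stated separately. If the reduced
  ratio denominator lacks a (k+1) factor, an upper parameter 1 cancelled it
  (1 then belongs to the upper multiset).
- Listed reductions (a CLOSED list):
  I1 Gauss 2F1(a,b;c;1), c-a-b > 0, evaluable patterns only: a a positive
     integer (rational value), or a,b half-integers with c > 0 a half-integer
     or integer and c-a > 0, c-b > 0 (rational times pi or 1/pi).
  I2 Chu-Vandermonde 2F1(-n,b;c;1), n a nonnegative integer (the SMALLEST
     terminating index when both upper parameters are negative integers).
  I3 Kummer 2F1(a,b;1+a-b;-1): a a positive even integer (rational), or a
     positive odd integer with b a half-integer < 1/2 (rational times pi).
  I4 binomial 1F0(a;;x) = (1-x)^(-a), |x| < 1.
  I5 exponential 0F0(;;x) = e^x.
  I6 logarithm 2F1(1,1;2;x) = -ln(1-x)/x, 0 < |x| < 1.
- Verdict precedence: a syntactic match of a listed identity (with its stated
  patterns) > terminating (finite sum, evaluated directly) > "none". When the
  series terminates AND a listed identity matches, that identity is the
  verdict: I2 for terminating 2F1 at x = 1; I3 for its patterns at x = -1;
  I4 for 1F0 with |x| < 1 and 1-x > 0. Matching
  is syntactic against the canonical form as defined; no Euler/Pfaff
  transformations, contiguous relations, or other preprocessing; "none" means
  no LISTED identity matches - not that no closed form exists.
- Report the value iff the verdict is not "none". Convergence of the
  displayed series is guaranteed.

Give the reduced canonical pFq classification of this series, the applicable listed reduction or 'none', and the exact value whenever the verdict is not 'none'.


x = -1 here; the reduced form reads 2F1, upper {-3/2, 3}, lower {11/2}, C = 5/6. Verdict at x = -1: Kummer's theorem (I3) matches (x = -1; c = 11/2 equals 1+a-b for upper {-3/2, 3}: listed pattern). Sum: (525/1024) * pi.

First insight: t_0 = 5/6 here, and the running product (prefactor 5/6) telescopes to a rising factorial.
Adjacent-term ratio: r(k) = (-1) * (k-3/2) (k+3) / [(k+11/2) (k+1)] - rational in k, leading ratio (-1); with t_0 = 5/6, classification follows.


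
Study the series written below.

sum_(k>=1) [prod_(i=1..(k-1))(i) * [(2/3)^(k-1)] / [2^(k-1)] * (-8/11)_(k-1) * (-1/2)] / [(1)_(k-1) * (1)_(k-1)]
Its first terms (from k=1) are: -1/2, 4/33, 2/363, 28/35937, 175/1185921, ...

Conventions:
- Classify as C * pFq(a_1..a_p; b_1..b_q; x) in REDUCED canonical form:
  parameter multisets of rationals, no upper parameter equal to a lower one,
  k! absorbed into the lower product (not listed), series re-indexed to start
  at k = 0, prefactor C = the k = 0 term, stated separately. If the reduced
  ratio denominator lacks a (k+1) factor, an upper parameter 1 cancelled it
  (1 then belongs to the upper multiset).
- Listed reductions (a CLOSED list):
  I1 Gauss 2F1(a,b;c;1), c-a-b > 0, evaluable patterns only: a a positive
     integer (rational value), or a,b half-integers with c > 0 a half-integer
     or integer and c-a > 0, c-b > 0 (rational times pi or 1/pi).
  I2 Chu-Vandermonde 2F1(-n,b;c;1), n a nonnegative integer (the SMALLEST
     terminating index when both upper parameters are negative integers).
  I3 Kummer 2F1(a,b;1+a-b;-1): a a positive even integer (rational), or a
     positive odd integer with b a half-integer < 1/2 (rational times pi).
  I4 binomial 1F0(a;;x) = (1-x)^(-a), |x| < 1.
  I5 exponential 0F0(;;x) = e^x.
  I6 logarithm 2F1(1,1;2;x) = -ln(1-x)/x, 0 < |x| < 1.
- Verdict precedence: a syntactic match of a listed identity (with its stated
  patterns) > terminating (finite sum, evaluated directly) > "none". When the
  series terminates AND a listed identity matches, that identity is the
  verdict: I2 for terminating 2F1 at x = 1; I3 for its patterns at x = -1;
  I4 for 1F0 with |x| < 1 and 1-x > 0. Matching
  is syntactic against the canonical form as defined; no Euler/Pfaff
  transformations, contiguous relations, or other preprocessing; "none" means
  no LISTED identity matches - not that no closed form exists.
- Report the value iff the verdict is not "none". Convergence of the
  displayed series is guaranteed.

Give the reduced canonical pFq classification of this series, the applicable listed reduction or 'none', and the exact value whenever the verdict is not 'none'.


Key observation: with t_0 = -1/2, the two k-th powers (C = -1/2) combine into one argument.
Adjacent-term ratio: r(k) = (1/3) * (k-8/11) / [(k+1)] - rational; roots negated = parameters, x = (1/3), C = -1/2.

With C = -1/2: the canonical form is 1F0(-8/11; -; 1/3). Verdict: this is the I4 binomial reduction (the 1F0 binomial series: exponent 8/11, x = 1/3). Exact value: (-1/2) * (2/3)^(8/11).


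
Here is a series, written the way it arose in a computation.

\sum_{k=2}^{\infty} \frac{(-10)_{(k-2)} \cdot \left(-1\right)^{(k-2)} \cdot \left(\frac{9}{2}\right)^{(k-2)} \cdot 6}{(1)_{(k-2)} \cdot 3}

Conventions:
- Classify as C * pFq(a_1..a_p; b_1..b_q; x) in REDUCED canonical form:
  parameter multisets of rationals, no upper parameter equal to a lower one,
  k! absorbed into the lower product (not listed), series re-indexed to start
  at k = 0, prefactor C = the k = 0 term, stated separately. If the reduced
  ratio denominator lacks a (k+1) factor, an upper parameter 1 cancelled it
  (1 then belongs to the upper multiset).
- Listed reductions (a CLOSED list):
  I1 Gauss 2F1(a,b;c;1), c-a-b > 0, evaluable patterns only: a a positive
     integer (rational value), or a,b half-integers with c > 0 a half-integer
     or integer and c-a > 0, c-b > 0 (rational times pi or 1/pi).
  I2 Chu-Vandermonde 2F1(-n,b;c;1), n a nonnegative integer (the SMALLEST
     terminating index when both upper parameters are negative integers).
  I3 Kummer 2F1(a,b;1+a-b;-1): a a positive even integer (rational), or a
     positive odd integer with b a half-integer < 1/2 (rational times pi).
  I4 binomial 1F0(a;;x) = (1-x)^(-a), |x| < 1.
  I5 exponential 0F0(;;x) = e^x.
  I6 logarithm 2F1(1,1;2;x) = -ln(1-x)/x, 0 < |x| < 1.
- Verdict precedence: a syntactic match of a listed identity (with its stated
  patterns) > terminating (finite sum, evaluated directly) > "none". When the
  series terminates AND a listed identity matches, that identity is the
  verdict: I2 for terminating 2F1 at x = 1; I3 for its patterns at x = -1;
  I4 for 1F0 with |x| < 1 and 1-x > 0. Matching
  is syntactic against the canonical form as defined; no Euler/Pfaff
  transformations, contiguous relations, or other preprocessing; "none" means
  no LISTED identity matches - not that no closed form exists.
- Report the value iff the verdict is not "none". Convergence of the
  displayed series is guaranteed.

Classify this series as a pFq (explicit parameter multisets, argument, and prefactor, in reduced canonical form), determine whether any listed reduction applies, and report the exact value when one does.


At argument -\frac{9}{2}: a 1F0 with upper {-10}, lower {-}, scaled by C = 2. Verdict: terminating - upper -10 stops the sum at k = 10; the 11 terms are added exactly. Hence: \frac{25937424601}{512}.

Structural cue: t_0 = 2 here, and (1)_k (prefactor 2) is k! itself.
Adjacent-term ratio: r(k) = -\frac{9}{2} * (k-10) / [(k+1)] - rational; roots negated = parameters, x = -\frac{9}{2}, C = 2.


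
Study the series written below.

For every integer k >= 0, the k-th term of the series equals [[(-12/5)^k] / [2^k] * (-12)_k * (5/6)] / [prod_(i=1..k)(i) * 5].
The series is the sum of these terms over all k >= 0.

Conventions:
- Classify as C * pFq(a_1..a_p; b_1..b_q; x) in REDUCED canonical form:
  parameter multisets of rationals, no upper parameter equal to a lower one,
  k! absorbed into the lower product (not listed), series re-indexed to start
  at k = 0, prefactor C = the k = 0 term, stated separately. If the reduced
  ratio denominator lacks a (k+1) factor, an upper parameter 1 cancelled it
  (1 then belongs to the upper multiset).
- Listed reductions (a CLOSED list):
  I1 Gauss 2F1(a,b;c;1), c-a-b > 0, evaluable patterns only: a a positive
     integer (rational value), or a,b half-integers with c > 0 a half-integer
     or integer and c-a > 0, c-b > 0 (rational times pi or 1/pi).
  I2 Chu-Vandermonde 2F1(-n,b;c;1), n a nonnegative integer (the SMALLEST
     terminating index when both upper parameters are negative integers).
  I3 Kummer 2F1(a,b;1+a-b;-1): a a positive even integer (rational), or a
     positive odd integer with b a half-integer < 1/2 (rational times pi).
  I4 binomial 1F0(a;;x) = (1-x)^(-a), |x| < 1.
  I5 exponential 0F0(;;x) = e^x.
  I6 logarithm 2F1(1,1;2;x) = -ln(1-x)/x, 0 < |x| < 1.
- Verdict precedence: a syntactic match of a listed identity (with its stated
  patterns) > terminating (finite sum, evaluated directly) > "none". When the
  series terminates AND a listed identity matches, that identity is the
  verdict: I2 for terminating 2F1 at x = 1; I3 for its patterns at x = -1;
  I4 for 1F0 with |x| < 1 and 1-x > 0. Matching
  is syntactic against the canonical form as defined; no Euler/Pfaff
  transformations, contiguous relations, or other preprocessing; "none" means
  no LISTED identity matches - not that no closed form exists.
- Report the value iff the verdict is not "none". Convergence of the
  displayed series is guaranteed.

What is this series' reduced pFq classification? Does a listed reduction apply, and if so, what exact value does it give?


Classification (C = 1/6): 1F0 with upper {-12}, lower {-}, argument x = -6/5. Verdict: terminating - upper parameter -12 makes this a finite sum (last index 12), evaluated exactly. Value: 3138428376721/1464843750.

First insight: from the first term 1/6: the constant factors (C = 1/6, x = -6/5) combine into one prefactor.
Step ratio: r(k) = (-6/5) * (k-12) / [(k+1)] - rational in k, leading ratio (-6/5); with t_0 = 1/6, classification follows.


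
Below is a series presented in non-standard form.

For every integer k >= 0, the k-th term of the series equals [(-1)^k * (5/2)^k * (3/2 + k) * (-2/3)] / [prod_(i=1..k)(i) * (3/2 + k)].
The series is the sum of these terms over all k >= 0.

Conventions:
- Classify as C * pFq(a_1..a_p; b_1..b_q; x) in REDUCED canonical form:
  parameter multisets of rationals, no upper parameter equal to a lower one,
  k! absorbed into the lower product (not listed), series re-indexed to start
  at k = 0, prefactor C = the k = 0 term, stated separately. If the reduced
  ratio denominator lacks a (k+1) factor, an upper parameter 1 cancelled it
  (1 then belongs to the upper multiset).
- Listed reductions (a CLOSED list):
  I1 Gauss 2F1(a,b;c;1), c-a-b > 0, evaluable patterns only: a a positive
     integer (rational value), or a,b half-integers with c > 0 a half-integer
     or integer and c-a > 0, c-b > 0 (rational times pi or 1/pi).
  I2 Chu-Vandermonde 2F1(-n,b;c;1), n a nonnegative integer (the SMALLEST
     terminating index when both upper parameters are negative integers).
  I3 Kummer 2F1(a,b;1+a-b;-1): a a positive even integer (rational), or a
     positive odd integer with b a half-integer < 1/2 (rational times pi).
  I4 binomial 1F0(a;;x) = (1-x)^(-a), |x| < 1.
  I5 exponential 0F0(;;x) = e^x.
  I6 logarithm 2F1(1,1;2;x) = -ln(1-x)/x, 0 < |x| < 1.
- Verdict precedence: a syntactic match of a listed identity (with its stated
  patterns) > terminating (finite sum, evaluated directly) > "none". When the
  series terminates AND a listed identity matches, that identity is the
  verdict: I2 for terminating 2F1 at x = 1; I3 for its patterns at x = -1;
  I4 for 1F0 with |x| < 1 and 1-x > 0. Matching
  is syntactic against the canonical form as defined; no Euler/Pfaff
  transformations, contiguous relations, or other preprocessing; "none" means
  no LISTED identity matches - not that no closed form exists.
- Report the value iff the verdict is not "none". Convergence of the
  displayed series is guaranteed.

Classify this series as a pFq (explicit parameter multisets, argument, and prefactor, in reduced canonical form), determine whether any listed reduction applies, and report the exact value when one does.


Prefactor -2/3, argument -5/2: 0F0 with upper {-} over lower {-}. Verdict (x = -5/2): the exponential series (I5) applies (the 0F0 exponential series at x = -5/2). Exact value: (-2/3) * e^(-5/2).

Key step: t_0 being -2/3, the product of the first k integers (C = -2/3) is k!.
Adjacent-term ratio: r(k) = (-5/2) * 1 / [(k+1)] ; factor over Q: parameters, x = (-5/2), and C = -2/3.


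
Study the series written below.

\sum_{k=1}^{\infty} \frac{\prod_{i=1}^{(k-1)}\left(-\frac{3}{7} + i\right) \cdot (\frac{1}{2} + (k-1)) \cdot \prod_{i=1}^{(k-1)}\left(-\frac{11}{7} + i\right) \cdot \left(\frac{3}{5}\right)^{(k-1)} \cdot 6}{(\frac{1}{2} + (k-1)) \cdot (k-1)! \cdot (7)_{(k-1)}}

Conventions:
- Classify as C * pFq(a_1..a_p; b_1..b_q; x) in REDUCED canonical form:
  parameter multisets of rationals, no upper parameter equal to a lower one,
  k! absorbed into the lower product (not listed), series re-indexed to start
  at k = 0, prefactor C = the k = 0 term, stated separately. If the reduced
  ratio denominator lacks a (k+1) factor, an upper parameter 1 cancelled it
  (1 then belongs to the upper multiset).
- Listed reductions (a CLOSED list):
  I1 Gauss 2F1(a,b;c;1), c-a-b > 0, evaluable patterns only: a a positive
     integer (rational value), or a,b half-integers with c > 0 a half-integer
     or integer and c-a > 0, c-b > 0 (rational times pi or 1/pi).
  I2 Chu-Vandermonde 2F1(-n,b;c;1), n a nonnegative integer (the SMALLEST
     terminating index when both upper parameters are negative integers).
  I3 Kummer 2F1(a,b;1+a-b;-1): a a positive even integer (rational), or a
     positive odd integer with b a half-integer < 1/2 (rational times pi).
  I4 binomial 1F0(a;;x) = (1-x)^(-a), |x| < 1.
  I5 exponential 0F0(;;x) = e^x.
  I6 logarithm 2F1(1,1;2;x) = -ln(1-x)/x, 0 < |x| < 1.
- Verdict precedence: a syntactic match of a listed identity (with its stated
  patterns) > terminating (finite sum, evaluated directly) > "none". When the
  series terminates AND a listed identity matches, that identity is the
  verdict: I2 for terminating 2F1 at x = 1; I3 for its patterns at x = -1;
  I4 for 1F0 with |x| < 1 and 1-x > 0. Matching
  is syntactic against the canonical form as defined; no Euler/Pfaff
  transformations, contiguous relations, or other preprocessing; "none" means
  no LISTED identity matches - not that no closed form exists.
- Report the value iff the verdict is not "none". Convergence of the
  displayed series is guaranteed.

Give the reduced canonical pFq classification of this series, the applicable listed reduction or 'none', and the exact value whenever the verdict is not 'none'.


Prefactor 6, argument \frac{3}{5}: 2F1 with upper {-\frac{4}{7}, \frac{4}{7}} over lower {7}. Verdict: none. Every listed pattern misses the 2F1 form at \frac{3}{5}, upper {-\frac{4}{7}, \frac{4}{7}}.

First insight: x = \frac{3}{5} and the running product (C = 6, x = 3/5) telescopes to a rising factorial.
Adjacent-term ratio: r(k) = \frac{3}{5} * (k-\frac{4}{7}) (k+\frac{4}{7}) / [(k+7) (k+1)] - poly over poly, x = \frac{3}{5} from leading terms; C = 6 at k = 0.
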